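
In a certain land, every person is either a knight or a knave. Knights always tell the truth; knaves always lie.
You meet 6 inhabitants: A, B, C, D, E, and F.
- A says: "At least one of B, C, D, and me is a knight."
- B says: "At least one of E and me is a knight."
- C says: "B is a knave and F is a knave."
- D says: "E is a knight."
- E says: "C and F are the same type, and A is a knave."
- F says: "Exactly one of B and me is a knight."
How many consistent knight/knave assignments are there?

Consistent assignments:
  A=knight, B=knave, C=knight, D=knave, E=knave, F=knave
  A=knight, B=knave, C=knave, D=knave, E=knave, F=knight
  A=knave, B=knave, C=knave, D=knave, E=knave, F=knight

3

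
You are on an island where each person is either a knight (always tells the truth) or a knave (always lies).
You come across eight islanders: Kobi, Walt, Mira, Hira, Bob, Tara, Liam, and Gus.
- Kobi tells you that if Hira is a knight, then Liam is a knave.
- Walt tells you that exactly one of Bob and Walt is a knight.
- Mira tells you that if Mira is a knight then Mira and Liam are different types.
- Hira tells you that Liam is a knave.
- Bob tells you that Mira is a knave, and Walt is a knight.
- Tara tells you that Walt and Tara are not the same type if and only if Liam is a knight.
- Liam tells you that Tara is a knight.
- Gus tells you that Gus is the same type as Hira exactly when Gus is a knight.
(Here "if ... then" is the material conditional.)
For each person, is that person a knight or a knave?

Knights: Kobi, Walt, Mira, Hira, and Gus. Knaves: Bob, Tara, and Liam.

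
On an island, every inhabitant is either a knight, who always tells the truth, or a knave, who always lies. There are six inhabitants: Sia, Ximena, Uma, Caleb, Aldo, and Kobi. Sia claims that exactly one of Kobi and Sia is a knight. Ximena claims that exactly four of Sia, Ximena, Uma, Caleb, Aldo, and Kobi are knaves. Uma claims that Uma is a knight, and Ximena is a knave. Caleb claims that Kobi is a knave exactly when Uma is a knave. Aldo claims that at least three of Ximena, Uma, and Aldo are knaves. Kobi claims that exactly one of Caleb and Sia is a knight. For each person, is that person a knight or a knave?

Sia is a knave, and the claim "exactly one of Kobi and Sia is a knight" is indeed False.
Ximena is a knave; "exactly four of Sia, Ximena, Uma, Caleb, Aldo, and Kobi are knaves" is False, as required.
Uma is a knight; "Uma is a knight, and Ximena is a knave" is True, as required.
Caleb is a knave, and the claim "Kobi is a knave exactly when Uma is a knave" is indeed False.
Aldo is a knave; "at least three of Ximena, Uma, and Aldo are knaves" is False, as required.
Since Kobi is a knave, "exactly one of Caleb and Sia is a knight" needs to be False, which holds.

Knights: Uma. Knaves: Sia, Ximena, Caleb, Aldo, and Kobi.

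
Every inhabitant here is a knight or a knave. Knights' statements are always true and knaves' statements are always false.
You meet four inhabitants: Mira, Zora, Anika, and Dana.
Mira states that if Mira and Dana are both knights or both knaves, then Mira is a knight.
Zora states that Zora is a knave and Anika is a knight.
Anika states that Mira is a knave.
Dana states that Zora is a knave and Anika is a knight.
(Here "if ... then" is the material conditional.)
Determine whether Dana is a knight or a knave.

Dana is a knave.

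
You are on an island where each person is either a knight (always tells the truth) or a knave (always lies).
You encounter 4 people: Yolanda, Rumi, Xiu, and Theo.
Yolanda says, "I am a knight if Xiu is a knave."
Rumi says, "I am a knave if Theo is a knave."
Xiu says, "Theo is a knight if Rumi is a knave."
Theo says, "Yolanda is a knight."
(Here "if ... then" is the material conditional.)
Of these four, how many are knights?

4

The unique consistent assignment is Yolanda=knight, Rumi=knight, Xiu=knight, Theo=knight.
That has 4 knights.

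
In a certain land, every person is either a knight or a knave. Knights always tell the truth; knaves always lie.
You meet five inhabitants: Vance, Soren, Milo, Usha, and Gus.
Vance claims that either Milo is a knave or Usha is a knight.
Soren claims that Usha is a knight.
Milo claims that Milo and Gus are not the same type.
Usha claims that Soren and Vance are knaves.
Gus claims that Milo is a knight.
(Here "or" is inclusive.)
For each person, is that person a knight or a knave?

Vance is a knight, Soren is a knave, Milo is a knave, Usha is a knave, and Gus is a knave.

Since Vance is a knight, "either Milo is a knave or Usha is a knight" needs to be true, which holds.
Since Soren is a knave, "Usha is a knight" needs to be false, which holds.
Milo is a knave, and the claim "Milo and Gus are not the same type" is indeed false.
As a knave, Usha's statement "Soren and Vance are knaves" should be false; it is.
Gus is a knave; "Milo is a knight" is false, as required.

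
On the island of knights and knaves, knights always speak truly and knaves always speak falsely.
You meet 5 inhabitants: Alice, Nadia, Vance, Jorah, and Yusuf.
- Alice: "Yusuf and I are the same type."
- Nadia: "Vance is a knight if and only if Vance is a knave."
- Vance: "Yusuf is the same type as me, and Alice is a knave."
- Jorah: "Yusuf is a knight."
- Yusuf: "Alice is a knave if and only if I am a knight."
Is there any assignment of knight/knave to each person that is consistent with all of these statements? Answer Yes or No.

Yes

One consistent assignment: Alice=knave, Nadia=knave, Vance=knight, Jorah=knight, Yusuf=knight.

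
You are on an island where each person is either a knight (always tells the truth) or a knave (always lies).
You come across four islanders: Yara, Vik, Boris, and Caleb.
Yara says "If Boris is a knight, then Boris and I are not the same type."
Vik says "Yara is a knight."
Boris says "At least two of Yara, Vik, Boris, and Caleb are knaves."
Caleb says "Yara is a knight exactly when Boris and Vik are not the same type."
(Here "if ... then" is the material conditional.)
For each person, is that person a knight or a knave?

Yara is a knight, Vik is a knight, Boris is a knave, and Caleb is a knight.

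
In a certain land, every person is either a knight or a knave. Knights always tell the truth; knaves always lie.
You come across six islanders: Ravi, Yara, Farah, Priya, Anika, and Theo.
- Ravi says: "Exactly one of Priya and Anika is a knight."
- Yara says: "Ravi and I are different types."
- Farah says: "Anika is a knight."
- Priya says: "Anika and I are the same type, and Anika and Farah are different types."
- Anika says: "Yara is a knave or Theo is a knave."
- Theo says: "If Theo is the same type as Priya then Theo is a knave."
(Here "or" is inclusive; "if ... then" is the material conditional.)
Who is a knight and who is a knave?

Ravi is a knave, so "exactly one of Priya and Anika is a knight" must be false — and it is.
Yara is a knight, so "Ravi and I are different types" must be True — and it is.
Farah is a knave; "Anika is a knight" is false, as required.
Priya (knave): "Anika and I are the same type, and Anika and Farah are different types" — false. ✓
As a knave, Anika's statement "Yara is a knave or Theo is a knave" should be false; it is.
Theo (knight): "if Theo is the same type as Priya then Theo is a knave" — True. ✓

Knights: Yara and Theo. Knaves: Ravi, Farah, Priya, and Anika.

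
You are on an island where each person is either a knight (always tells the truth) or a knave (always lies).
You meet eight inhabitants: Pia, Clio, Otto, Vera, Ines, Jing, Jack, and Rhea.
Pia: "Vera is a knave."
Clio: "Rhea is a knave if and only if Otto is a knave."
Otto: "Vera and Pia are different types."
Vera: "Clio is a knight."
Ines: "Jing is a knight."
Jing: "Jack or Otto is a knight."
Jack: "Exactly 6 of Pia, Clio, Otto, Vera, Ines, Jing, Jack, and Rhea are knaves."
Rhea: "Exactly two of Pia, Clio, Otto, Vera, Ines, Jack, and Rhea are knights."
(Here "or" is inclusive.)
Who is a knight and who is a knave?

Pia is a knight, so "Vera is a knave" must be True — and it is.
Clio (knave): "Rhea is a knave if and only if Otto is a knave" — false. ✓
Otto is a knight, so "Vera and Pia are different types" must be True — and it is.
Vera is a knave, and the claim "Clio is a knight" is indeed false.
As a knight, Ines's statement "Jing is a knight" should be True; it is.
Since Jing is a knight, "Jack or Otto is a knight" needs to be True, which holds.
Jack is a knave, so "exactly 6 of Pia, Clio, Otto, Vera, Ines, Jing, Jack, and Rhea are knaves" must be false — and it is.
Since Rhea is a knave, "exactly two of Pia, Clio, Otto, Vera, Ines, Jack, and Rhea are knights" needs to be false, which holds.

Pia is a knight, Clio is a knave, Otto is a knight, Vera is a knave, Ines is a knight, Jing is a knight, Jack is a knave, and Rhea is a knave.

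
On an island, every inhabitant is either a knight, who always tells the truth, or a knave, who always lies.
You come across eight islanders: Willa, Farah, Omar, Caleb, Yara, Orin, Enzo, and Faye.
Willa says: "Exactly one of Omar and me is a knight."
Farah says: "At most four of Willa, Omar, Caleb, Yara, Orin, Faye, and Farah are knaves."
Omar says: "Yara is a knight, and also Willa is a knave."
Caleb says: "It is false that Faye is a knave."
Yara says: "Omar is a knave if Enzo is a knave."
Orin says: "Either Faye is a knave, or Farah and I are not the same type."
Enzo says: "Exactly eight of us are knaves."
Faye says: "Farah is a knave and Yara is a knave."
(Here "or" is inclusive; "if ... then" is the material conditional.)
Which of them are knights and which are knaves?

Willa is a knight, and the claim "exactly one of Omar and me is a knight" is indeed true.
Farah is a knight, so "at most four of Willa, Omar, Caleb, Yara, Orin, Faye, and Farah are knaves" must be true — and it is.
Omar is a knave, so "Yara is a knight, and also Willa is a knave" must be false — and it is.
Caleb (knave): "it is false that Faye is a knave" — false. ✓
Yara is a knight, and the claim "Omar is a knave if Enzo is a knave" is indeed true.
Since Orin is a knight, "either Faye is a knave, or Farah and I are not the same type" needs to be true, which holds.
Since Enzo is a knave, "exactly eight of us are knaves" needs to be false, which holds.
As a knave, Faye's statement "Farah is a knave and Yara is a knave" should be false; it is.

Willa is a knight, Farah is a knight, Omar is a knave, Caleb is a knave, Yara is a knight, Orin is a knight, Enzo is a knave, and Faye is a knave.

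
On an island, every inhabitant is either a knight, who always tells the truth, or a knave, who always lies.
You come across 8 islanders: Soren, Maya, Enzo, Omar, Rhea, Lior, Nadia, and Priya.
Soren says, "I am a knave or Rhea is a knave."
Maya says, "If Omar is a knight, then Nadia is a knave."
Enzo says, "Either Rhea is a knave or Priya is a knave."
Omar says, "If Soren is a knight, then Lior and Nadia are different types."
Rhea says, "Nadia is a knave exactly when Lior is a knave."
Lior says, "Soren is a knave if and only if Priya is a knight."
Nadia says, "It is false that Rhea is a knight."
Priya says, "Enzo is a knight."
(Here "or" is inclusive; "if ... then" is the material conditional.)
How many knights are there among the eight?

5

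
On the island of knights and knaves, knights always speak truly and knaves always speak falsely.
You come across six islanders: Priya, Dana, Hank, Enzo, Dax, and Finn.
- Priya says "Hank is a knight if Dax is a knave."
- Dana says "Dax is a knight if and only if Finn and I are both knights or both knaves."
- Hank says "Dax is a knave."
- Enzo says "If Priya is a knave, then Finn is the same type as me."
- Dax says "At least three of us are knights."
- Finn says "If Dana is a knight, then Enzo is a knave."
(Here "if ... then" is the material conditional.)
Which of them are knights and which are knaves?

Priya is a knight; "Hank is a knight if Dax is a knave" is True, as required.
Since Dana is a knave, "Dax is a knight if and only if Finn and I are both knights or both knaves" needs to be false, which holds.
Hank is a knave; "Dax is a knave" is false, as required.
Enzo (knight): "if Priya is a knave, then Finn is the same type as me" — True. ✓
Dax is a knight, so "at least three of us are knights" must be True — and it is.
Finn is a knight; "if Dana is a knight, then Enzo is a knave" is True, as required.

Knights: Priya, Enzo, Dax, and Finn. Knaves: Dana and Hank.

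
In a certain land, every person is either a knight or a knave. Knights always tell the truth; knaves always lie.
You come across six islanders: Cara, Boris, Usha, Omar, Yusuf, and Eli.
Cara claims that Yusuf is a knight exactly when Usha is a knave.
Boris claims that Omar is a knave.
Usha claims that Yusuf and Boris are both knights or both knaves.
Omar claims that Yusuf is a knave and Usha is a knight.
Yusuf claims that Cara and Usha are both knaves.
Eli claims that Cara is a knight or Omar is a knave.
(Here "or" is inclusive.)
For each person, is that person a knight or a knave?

Cara (knight): "Yusuf is a knight exactly when Usha is a knave" — true. ✓
Boris is a knave, and the claim "Omar is a knave" is indeed false.
Usha is a knight; "Yusuf and Boris are both knights or both knaves" is true, as required.
Omar is a knight, and the claim "Yusuf is a knave and Usha is a knight" is indeed true.
Yusuf is a knave; "Cara and Usha are both knaves" is false, as required.
Eli is a knight, so "Cara is a knight or Omar is a knave" must be true — and it is.

Cara is a knight, Boris is a knave, Usha is a knight, Omar is a knight, Yusuf is a knave, and Eli is a knight.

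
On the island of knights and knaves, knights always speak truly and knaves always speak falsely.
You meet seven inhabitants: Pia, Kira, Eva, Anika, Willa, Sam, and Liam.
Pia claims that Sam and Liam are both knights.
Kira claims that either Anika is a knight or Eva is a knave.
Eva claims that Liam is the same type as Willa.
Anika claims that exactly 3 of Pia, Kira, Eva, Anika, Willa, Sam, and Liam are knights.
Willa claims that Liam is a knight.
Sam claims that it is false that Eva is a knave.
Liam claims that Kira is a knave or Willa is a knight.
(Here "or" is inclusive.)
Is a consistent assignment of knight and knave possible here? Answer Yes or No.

Yes

One consistent assignment: Pia=knight, Kira=knave, Eva=knight, Anika=knave, Willa=knight, Sam=knight, Liam=knight.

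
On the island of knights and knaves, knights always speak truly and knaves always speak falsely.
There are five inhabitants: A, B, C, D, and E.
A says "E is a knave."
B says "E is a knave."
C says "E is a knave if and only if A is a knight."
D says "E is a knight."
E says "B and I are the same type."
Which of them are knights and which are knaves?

A is a knight, B is a knight, C is a knight, D is a knave, and E is a knave.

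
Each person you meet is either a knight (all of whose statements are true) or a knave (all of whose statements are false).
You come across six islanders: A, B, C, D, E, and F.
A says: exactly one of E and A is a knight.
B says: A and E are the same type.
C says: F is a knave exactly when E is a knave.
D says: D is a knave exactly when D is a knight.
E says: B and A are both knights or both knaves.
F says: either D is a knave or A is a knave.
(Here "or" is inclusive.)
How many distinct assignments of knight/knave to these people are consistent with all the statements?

2

Consistent assignments:
  A=knight, B=knave, C=knave, D=knave, E=knave, F=knight
  A=knave, B=knight, C=knave, D=knave, E=knave, F=knight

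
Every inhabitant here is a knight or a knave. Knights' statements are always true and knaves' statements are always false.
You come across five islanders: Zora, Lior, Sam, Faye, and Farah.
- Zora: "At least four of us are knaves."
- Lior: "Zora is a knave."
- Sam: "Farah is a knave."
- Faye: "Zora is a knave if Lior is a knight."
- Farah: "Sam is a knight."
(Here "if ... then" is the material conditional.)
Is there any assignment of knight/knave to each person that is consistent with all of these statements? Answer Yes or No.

No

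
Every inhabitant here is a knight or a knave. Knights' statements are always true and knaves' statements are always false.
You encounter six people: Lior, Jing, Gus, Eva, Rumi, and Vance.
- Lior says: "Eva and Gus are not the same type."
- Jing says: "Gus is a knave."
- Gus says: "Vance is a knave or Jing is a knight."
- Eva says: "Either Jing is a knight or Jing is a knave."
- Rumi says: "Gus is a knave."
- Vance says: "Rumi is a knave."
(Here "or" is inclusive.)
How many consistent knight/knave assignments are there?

0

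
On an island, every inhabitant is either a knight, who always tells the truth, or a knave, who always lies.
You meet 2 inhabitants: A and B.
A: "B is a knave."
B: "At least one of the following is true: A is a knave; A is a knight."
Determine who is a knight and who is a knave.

Since A is a knave, "B is a knave" needs to be False, which holds.
B (knight): "at least one of the following is true: A is a knave; A is a knight" — true. ✓

A is a knave and B is a knight.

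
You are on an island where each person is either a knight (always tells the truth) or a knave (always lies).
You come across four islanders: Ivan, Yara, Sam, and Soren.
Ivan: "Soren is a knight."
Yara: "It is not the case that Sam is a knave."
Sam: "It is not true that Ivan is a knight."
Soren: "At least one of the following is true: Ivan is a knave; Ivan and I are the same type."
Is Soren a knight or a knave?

Consistent assignments: {Ivan=knight, Yara=knave, Sam=knave, Soren=knight}
In every consistent assignment, Soren is a knight.

Soren is a knight.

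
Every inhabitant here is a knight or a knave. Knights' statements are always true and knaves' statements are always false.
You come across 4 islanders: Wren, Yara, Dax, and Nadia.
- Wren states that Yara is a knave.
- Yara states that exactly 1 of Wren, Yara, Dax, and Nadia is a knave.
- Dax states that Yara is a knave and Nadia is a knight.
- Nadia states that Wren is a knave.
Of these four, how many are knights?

1

The unique consistent assignment is Wren=knight, Yara=knave, Dax=knave, Nadia=knave.
That has 1 knight.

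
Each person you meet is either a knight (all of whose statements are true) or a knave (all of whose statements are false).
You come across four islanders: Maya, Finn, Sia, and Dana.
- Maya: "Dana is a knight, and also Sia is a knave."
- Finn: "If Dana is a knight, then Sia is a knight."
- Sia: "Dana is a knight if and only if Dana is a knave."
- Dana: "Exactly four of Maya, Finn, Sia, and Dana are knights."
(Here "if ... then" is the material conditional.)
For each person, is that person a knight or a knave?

Maya is a knave, Finn is a knight, Sia is a knave, and Dana is a knave.

Suppose Maya is a knight. Then Maya's statement "Dana is a knight, and also Sia is a knave" would have to be true. Checking the 8 ways to assign the others, none is consistent with every speaker.
(For instance, with Finn=knight, Sia=knave, Dana=knave, Maya's claim "Dana is a knight, and also Sia is a knave" comes out false where it would need to be true.)
So Maya must be a knave, making "Dana is a knight, and also Sia is a knave" false. Taking Maya=knave, Finn=knight, Sia=knave, Dana=knave, each remaining statement checks out:
  Finn (knight): "if Dana is a knight, then Sia is a knight" — true. ✓
  Sia (knave): "Dana is a knight if and only if Dana is a knave" — false. ✓
  Dana (knave): "exactly four of Maya, Finn, Sia, and Dana are knights" — false. ✓
This is the unique consistent assignment.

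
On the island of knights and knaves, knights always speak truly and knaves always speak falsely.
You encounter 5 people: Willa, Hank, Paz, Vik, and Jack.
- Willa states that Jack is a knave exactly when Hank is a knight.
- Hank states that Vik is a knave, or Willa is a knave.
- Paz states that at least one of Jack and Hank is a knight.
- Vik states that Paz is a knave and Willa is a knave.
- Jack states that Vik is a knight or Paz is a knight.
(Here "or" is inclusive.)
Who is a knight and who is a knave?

Willa is a knave, Hank is a knight, Paz is a knight, Vik is a knave, and Jack is a knight.

As a knave, Willa's statement "Jack is a knave exactly when Hank is a knight" should be False; it is.
As a knight, Hank's statement "Vik is a knave, or Willa is a knave" should be true; it is.
Paz is a knight; "at least one of Jack and Hank is a knight" is true, as required.
Since Vik is a knave, "Paz is a knave and Willa is a knave" needs to be False, which holds.
Since Jack is a knight, "Vik is a knight or Paz is a knight" needs to be true, which holds.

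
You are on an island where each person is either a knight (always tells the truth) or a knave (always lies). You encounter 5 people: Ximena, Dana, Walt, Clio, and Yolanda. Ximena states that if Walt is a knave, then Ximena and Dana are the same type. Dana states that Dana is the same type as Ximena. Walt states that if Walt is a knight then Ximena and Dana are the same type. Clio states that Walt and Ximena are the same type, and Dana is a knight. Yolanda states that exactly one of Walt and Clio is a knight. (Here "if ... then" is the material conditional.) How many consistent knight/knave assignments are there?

1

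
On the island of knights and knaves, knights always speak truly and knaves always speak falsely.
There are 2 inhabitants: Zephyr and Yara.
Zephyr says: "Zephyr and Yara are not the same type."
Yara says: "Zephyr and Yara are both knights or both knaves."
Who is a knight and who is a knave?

Knights: Zephyr. Knaves: Yara.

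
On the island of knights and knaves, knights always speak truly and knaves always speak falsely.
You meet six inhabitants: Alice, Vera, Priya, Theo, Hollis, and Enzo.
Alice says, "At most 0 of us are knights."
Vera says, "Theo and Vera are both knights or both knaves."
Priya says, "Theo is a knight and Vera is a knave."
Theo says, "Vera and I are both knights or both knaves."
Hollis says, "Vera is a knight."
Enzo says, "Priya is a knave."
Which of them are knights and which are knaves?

Alice is a knave; "at most 0 of us are knights" is false, as required.
Since Vera is a knight, "Theo and Vera are both knights or both knaves" needs to be true, which holds.
Priya (knave): "Theo is a knight and Vera is a knave" — false. ✓
Since Theo is a knight, "Vera and I are both knights or both knaves" needs to be true, which holds.
Hollis is a knight, so "Vera is a knight" must be true — and it is.
Enzo is a knight; "Priya is a knave" is true, as required.

Knights: Vera, Theo, Hollis, and Enzo. Knaves: Alice and Priya.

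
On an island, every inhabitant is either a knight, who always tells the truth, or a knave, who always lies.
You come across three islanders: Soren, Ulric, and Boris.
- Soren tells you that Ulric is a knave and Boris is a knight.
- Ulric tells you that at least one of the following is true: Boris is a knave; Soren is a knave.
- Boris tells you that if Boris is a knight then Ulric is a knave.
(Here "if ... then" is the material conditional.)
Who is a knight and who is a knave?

Soren is a knight, so "Ulric is a knave and Boris is a knight" must be True — and it is.
As a knave, Ulric's statement "at least one of the following is true: Boris is a knave; Soren is a knave" should be false; it is.
Since Boris is a knight, "if Boris is a knight then Ulric is a knave" needs to be True, which holds.

Soren is a knight, Ulric is a knave, and Boris is a knight.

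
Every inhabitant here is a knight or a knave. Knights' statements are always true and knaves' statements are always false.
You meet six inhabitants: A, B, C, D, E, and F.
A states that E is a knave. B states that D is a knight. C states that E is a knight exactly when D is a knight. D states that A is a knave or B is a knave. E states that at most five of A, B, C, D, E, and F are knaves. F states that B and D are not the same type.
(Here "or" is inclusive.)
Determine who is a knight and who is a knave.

A is a knave, B is a knight, C is a knight, D is a knight, E is a knight, and F is a knave.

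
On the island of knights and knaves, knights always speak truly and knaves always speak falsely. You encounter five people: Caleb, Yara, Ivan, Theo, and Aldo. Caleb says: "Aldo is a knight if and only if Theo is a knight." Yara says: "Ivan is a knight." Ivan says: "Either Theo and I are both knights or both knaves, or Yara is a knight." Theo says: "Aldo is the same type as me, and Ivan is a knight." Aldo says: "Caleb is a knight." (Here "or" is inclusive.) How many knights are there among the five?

5

The unique consistent assignment is Caleb=knight, Yara=knight, Ivan=knight, Theo=knight, Aldo=knight.
That has 5 knights.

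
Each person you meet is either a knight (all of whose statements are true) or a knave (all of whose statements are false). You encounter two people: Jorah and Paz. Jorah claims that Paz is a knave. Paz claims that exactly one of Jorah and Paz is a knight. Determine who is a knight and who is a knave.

Knights: Paz. Knaves: Jorah.

Suppose Jorah is a knight. Then Jorah's statement "Paz is a knave" would have to be true. Checking the 2 ways to assign the others, none is consistent with every speaker.
(For instance, with Paz=knight, Jorah's claim "Paz is a knave" comes out false where it would need to be true.)
So Jorah must be a knave, making "Paz is a knave" false. Taking Jorah=knave, Paz=knight, each remaining statement checks out:
  Paz (knight): "exactly one of Jorah and Paz is a knight" — true. ✓
This is the unique consistent assignment.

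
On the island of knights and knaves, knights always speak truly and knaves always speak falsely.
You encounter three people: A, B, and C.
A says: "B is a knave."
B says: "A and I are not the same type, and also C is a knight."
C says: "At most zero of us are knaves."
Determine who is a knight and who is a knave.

A is a knight, B is a knave, and C is a knave.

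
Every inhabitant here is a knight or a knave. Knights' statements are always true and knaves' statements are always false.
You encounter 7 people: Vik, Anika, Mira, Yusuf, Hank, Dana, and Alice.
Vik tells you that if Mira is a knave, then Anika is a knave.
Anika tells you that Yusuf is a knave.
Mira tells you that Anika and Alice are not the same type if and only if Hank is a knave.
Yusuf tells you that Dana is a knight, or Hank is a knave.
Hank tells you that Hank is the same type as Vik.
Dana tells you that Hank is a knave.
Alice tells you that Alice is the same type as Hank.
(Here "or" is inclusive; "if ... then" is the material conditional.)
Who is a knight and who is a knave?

Vik is a knight, Anika is a knight, Mira is a knight, Yusuf is a knave, Hank is a knight, Dana is a knave, and Alice is a knight.

As a knight, Vik's statement "if Mira is a knave, then Anika is a knave" should be True; it is.
Anika (knight): "Yusuf is a knave" — True. ✓
As a knight, Mira's statement "Anika and Alice are not the same type if and only if Hank is a knave" should be True; it is.
As a knave, Yusuf's statement "Dana is a knight, or Hank is a knave" should be false; it is.
As a knight, Hank's statement "Hank is the same type as Vik" should be True; it is.
Since Dana is a knave, "Hank is a knave" needs to be false, which holds.
Since Alice is a knight, "Alice is the same type as Hank" needs to be True, which holds.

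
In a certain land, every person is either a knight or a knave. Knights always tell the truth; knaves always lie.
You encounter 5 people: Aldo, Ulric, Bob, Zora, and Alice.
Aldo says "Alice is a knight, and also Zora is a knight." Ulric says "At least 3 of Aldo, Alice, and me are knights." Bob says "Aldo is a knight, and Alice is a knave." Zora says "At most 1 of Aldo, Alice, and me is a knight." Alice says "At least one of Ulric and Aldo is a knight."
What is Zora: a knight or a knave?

Zora is a knight.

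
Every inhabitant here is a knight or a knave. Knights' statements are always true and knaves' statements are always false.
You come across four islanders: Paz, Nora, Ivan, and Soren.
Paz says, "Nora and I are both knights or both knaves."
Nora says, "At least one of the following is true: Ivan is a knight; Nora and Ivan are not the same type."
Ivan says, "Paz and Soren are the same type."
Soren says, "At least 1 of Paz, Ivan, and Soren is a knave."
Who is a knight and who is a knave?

Suppose Paz is a knight. Then Paz's statement "Nora and I are both knights or both knaves" would have to be true. Checking the 8 ways to assign the others, none is consistent with every speaker.
(For instance, with Nora=knight, Ivan=knave, Soren=knight, Ivan's claim "Paz and Soren are the same type" comes out true where it would need to be false.)
So Paz must be a knave, making "Nora and I are both knights or both knaves" false. Taking Paz=knave, Nora=knight, Ivan=knave, Soren=knight, each remaining statement checks out:
  Nora (knight): "at least one of the following is true: Ivan is a knight; Nora and Ivan are not the same type" — true. ✓
  Ivan (knave): "Paz and Soren are the same type" — false. ✓
  Soren (knight): "at least 1 of Paz, Ivan, and Soren is a knave" — true. ✓
This is the unique consistent assignment.

Knights: Nora and Soren. Knaves: Paz and Ivan.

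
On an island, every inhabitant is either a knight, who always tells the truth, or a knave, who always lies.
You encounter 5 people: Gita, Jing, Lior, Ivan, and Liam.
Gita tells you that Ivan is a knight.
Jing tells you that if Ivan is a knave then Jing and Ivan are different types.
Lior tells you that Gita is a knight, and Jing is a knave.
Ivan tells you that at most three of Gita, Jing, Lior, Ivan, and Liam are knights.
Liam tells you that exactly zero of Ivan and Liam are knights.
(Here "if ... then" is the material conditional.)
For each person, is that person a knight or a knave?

Gita is a knight, Jing is a knight, Lior is a knave, Ivan is a knight, and Liam is a knave.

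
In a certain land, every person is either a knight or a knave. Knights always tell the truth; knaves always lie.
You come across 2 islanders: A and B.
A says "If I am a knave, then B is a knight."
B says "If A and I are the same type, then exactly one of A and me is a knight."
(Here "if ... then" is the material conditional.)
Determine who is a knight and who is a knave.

A is a knave; "if I am a knave, then B is a knight" is false, as required.
Since B is a knave, "if A and I are the same type, then exactly one of A and me is a knight" needs to be false, which holds.

A is a knave and B is a knave.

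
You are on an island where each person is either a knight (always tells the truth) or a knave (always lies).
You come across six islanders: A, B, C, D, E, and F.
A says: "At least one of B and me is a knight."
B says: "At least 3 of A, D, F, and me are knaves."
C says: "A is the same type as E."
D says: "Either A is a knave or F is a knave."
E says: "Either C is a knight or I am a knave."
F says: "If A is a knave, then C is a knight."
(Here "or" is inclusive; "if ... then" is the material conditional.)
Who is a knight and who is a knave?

A is a knight, B is a knave, C is a knight, D is a knave, E is a knight, and F is a knight.

A is a knight, so "at least one of B and me is a knight" must be true — and it is.
B is a knave, so "at least 3 of A, D, F, and me are knaves" must be false — and it is.
C is a knight; "A is the same type as E" is true, as required.
As a knave, D's statement "either A is a knave or F is a knave" should be false; it is.
E is a knight, so "either C is a knight or I am a knave" must be true — and it is.
Since F is a knight, "if A is a knave, then C is a knight" needs to be true, which holds.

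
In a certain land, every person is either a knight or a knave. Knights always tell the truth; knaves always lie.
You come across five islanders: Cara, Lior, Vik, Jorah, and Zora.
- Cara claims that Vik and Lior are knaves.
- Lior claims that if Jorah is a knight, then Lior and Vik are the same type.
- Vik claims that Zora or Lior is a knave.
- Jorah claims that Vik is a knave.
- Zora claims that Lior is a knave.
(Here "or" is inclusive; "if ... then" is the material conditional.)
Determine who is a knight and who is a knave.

Suppose Cara is a knight. Then Cara's statement "Vik and Lior are knaves" would have to be true. Checking the 16 ways to assign the others, none is consistent with every speaker.
(For instance, with Lior=knight, Vik=knight, Jorah=knave, Zora=knave, Cara's claim "Vik and Lior are knaves" comes out false where it would need to be true.)
So Cara must be a knave, making "Vik and Lior are knaves" false. Taking Cara=knave, Lior=knight, Vik=knight, Jorah=knave, Zora=knave, each remaining statement checks out:
  Lior (knight): "if Jorah is a knight, then Lior and Vik are the same type" — true. ✓
  Vik (knight): "Zora or Lior is a knave" — true. ✓
  Jorah (knave): "Vik is a knave" — false. ✓
  Zora (knave): "Lior is a knave" — false. ✓
This is the unique consistent assignment.

Knights: Lior and Vik. Knaves: Cara, Jorah, and Zora.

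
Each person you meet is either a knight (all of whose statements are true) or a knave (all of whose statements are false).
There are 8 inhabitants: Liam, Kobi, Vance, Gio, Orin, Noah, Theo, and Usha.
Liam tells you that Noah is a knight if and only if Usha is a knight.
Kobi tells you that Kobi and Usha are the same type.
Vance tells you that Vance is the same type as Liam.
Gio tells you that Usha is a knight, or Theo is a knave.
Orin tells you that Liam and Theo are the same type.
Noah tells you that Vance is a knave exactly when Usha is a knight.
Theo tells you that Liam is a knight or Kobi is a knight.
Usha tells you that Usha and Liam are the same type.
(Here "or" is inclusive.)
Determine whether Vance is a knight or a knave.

Vance is a knave.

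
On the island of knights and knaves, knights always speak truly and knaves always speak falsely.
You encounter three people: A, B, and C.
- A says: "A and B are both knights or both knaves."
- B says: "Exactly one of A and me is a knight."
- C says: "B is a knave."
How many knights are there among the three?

The unique consistent assignment is A=knave, B=knight, C=knave.
That has 1 knight.

1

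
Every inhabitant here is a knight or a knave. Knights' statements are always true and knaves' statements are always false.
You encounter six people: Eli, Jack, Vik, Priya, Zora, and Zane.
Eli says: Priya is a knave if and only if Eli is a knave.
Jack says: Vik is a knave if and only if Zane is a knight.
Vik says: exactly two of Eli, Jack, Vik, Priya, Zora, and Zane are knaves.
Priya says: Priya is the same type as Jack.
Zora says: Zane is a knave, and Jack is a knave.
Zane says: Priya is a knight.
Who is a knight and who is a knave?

Eli is a knave, Jack is a knight, Vik is a knave, Priya is a knight, Zora is a knave, and Zane is a knight.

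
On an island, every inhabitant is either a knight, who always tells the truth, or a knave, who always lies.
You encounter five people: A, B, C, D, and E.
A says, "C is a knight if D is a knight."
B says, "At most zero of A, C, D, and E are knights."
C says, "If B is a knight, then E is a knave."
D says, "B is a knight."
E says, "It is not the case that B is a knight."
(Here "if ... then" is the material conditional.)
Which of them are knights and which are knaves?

A is a knight, B is a knave, C is a knight, D is a knave, and E is a knight.

As a knight, A's statement "C is a knight if D is a knight" should be True; it is.
B is a knave, and the claim "at most zero of A, C, D, and E are knights" is indeed false.
C is a knight, and the claim "if B is a knight, then E is a knave" is indeed True.
D (knave): "B is a knight" — false. ✓
E (knight): "it is not the case that B is a knight" — True. ✓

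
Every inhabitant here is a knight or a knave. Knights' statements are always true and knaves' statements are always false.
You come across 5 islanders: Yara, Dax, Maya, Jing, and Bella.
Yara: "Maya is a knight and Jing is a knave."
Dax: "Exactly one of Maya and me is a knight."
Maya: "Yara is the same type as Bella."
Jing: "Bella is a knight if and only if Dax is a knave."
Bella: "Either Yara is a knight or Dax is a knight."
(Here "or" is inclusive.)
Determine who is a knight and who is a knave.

Suppose Yara is a knight. Then Yara's statement "Maya is a knight and Jing is a knave" would have to be true. Checking the 16 ways to assign the others, none is consistent with every speaker.
(For instance, with Dax=knight, Maya=knave, Jing=knave, Bella=knight, Yara's claim "Maya is a knight and Jing is a knave" comes out false where it would need to be true.)
So Yara must be a knave, making "Maya is a knight and Jing is a knave" false. Taking Yara=knave, Dax=knight, Maya=knave, Jing=knave, Bella=knight, each remaining statement checks out:
  Dax (knight): "exactly one of Maya and me is a knight" — true. ✓
  Maya (knave): "Yara is the same type as Bella" — false. ✓
  Jing (knave): "Bella is a knight if and only if Dax is a knave" — false. ✓
  Bella (knight): "either Yara is a knight or Dax is a knight" — true. ✓
This is the unique consistent assignment.

Yara is a knave, Dax is a knight, Maya is a knave, Jing is a knave, and Bella is a knight.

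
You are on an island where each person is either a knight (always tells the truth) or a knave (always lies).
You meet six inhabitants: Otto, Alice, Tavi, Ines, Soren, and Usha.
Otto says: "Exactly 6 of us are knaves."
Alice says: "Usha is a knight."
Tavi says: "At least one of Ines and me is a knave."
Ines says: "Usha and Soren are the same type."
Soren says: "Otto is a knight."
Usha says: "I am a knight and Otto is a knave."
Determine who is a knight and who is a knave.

Knights: Alice, Tavi, and Usha. Knaves: Otto, Ines, and Soren.

Otto is a knave; "exactly 6 of us are knaves" is false, as required.
Alice (knight): "Usha is a knight" — true. ✓
Tavi (knight): "at least one of Ines and me is a knave" — true. ✓
Ines is a knave, so "Usha and Soren are the same type" must be false — and it is.
Since Soren is a knave, "Otto is a knight" needs to be false, which holds.
Usha is a knight; "I am a knight and Otto is a knave" is true, as required.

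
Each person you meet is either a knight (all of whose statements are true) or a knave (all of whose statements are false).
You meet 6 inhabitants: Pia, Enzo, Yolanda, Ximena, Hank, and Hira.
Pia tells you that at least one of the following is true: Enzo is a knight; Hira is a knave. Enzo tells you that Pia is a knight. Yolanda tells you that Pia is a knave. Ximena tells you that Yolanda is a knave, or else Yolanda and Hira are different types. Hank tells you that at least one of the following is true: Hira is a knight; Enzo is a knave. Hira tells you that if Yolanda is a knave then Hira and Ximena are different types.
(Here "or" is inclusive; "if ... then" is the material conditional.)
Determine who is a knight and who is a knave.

Knights: Yolanda, Hank, and Hira. Knaves: Pia, Enzo, and Ximena.

Pia is a knave; "at least one of the following is true: Enzo is a knight; Hira is a knave" is False, as required.
Since Enzo is a knave, "Pia is a knight" needs to be False, which holds.
Yolanda is a knight, so "Pia is a knave" must be true — and it is.
Since Ximena is a knave, "Yolanda is a knave, or else Yolanda and Hira are different types" needs to be False, which holds.
Since Hank is a knight, "at least one of the following is true: Hira is a knight; Enzo is a knave" needs to be true, which holds.
Hira is a knight, so "if Yolanda is a knave then Hira and Ximena are different types" must be true — and it is.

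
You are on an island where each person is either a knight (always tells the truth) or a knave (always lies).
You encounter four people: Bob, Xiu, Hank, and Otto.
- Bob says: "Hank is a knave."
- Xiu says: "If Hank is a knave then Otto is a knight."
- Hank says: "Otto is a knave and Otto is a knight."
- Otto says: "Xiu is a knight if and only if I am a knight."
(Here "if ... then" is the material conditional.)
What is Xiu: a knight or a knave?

Consistent assignments: {Bob=knight, Xiu=knight, Hank=knave, Otto=knight}
In every consistent assignment, Xiu is a knight.

Xiu is a knight.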